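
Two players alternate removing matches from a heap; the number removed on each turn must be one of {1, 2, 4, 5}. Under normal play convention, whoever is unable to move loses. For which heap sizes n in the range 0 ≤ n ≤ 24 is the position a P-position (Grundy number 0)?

0, 3, 6, 9, 12, 15, 18, 21, 24

G(0) = 0
G(1) = mex{0} = 1
G(2) = mex{1,0} = 2
G(3) = mex{2,1} = 0
G(4) = mex{0,2,0} = 1
G(5) = mex{1,0,1,0} = 2
G(6) = mex{2,1,2,1} = 0
G(7) = mex{0,2,0,2} = 1
G(8) = mex{1,0,1,0} = 2
G(9) = mex{2,1,2,1} = 0
G(10) = mex{0,2,0,2} = 1
G(11) = mex{1,0,1,0} = 2
G(12) = mex{2,1,2,1} = 0
G(13) = mex{0,2,0,2} = 1
G(14) = mex{1,0,1,0} = 2
G(15) = mex{2,1,2,1} = 0
G(16) = mex{0,2,0,2} = 1
G(17) = mex{1,0,1,0} = 2
G(18) = mex{2,1,2,1} = 0
G(19) = mex{0,2,0,2} = 1
G(20) = mex{1,0,1,0} = 2
G(21) = mex{2,1,2,1} = 0
G(22) = mex{0,2,0,2} = 1
G(23) = mex{1,0,1,0} = 2
G(24) = mex{2,1,2,1} = 0
P-positions are exactly the n with G(n) = 0.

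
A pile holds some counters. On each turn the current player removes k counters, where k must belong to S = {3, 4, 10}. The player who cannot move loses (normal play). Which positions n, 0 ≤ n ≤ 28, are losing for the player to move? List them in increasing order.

0, 1, 2, 7, 8, 9, 14, 15, 16, 21, 22, 23, 28

G(0) = 0
G(1) = mex{} = 0
G(2) = mex{} = 0
G(3) = mex{0} = 1
G(4) = mex{0,0} = 1
G(5) = mex{0,0} = 1
G(6) = mex{1,0} = 2
G(7) = mex{1,1} = 0
G(8) = mex{1,1} = 0
G(9) = mex{2,1} = 0
G(10) = mex{0,2,0} = 1
G(11) = mex{0,0,0} = 1
G(12) = mex{0,0,0} = 1
G(13) = mex{1,0,1} = 2
G(14) = mex{1,1,1} = 0
G(15) = mex{1,1,1} = 0
G(16) = mex{2,1,2} = 0
G(17) = mex{0,2,0} = 1
G(18) = mex{0,0,0} = 1
G(19) = mex{0,0,0} = 1
G(20) = mex{1,0,1} = 2
G(21) = mex{1,1,1} = 0
G(22) = mex{1,1,1} = 0
G(23) = mex{2,1,2} = 0
G(24) = mex{0,2,0} = 1
G(25) = mex{0,0,0} = 1
G(26) = mex{0,0,0} = 1
G(27) = mex{1,0,1} = 2
G(28) = mex{1,1,1} = 0
P-positions are exactly the n with G(n) = 0.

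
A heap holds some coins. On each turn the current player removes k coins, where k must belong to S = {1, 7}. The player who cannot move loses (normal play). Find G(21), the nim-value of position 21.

1

G(0) = 0
G(1) = mex{0} = 1
G(2) = mex{1} = 0
G(3) = mex{0} = 1
G(4) = mex{1} = 0
G(5) = mex{0} = 1
G(6) = mex{1} = 0
G(7) = mex{0,0} = 1
G(8) = mex{1,1} = 0
G(9) = mex{0,0} = 1
G(10) = mex{1,1} = 0
G(11) = mex{0,0} = 1
G(12) = mex{1,1} = 0
G(13) = mex{0,0} = 1
G(14) = mex{1,1} = 0
G(15) = mex{0,0} = 1
G(16) = mex{1,1} = 0
G(17) = mex{0,0} = 1
G(18) = mex{1,1} = 0
G(19) = mex{0,0} = 1
G(20) = mex{1,1} = 0
G(21) = mex{0,0} = 1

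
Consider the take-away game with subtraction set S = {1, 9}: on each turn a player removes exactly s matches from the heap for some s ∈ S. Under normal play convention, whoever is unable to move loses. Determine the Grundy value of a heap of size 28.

0

G(0) = 0
G(1) = mex{0} = 1
G(2) = mex{1} = 0
G(3) = mex{0} = 1
G(4) = mex{1} = 0
G(5) = mex{0} = 1
G(6) = mex{1} = 0
G(7) = mex{0} = 1
G(8) = mex{1} = 0
G(9) = mex{0,0} = 1
G(10) = mex{1,1} = 0
G(11) = mex{0,0} = 1
G(12) = mex{1,1} = 0
G(13) = mex{0,0} = 1
G(14) = mex{1,1} = 0
G(15) = mex{0,0} = 1
G(16) = mex{1,1} = 0
G(17) = mex{0,0} = 1
G(18) = mex{1,1} = 0
G(19) = mex{0,0} = 1
G(20) = mex{1,1} = 0
G(21) = mex{0,0} = 1
G(22) = mex{1,1} = 0
G(23) = mex{0,0} = 1
G(24) = mex{1,1} = 0
G(25) = mex{0,0} = 1
G(26) = mex{1,1} = 0
G(27) = mex{0,0} = 1
G(28) = mex{1,1} = 0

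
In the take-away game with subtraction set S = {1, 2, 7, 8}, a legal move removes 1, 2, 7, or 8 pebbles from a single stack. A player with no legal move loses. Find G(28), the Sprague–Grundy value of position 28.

1

G(0) = 0
G(1) = mex{0} = 1
G(2) = mex{1,0} = 2
G(3) = mex{2,1} = 0
G(4) = mex{0,2} = 1
G(5) = mex{1,0} = 2
G(6) = mex{2,1} = 0
G(7) = mex{0,2,0} = 1
G(8) = mex{1,0,1,0} = 2
G(9) = mex{2,1,2,1} = 0
G(10) = mex{0,2,0,2} = 1
G(11) = mex{1,0,1,0} = 2
G(12) = mex{2,1,2,1} = 0
G(13) = mex{0,2,0,2} = 1
G(14) = mex{1,0,1,0} = 2
G(15) = mex{2,1,2,1} = 0
G(16) = mex{0,2,0,2} = 1
G(17) = mex{1,0,1,0} = 2
G(18) = mex{2,1,2,1} = 0
G(19) = mex{0,2,0,2} = 1
G(20) = mex{1,0,1,0} = 2
G(21) = mex{2,1,2,1} = 0
G(22) = mex{0,2,0,2} = 1
G(23) = mex{1,0,1,0} = 2
G(24) = mex{2,1,2,1} = 0
G(25) = mex{0,2,0,2} = 1
G(26) = mex{1,0,1,0} = 2
G(27) = mex{2,1,2,1} = 0
G(28) = mex{0,2,0,2} = 1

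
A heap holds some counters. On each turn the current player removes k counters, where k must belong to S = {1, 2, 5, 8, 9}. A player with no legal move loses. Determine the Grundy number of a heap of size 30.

0

G(0) = 0
G(1) = mex{0} = 1
G(2) = mex{1,0} = 2
G(3) = mex{2,1} = 0
G(4) = mex{0,2} = 1
G(5) = mex{1,0,0} = 2
G(6) = mex{2,1,1} = 0
G(7) = mex{0,2,2} = 1
G(8) = mex{1,0,0,0} = 2
G(9) = mex{2,1,1,1,0} = 3
G(10) = mex{3,2,2,2,1} = 0
G(11) = mex{0,3,0,0,2} = 1
G(12) = mex{1,0,1,1,0} = 2
G(13) = mex{2,1,2,2,1} = 0
G(14) = mex{0,2,3,0,2} = 1
G(15) = mex{1,0,0,1,0} = 2
G(16) = mex{2,1,1,2,1} = 0
G(17) = mex{0,2,2,3,2} = 1
G(18) = mex{1,0,0,0,3} = 2
G(19) = mex{2,1,1,1,0} = 3
G(20) = mex{3,2,2,2,1} = 0
G(21) = mex{0,3,0,0,2} = 1
G(22) = mex{1,0,1,1,0} = 2
G(23) = mex{2,1,2,2,1} = 0
G(24) = mex{0,2,3,0,2} = 1
G(25) = mex{1,0,0,1,0} = 2
G(26) = mex{2,1,1,2,1} = 0
G(27) = mex{0,2,2,3,2} = 1
G(28) = mex{1,0,0,0,3} = 2
G(29) = mex{2,1,1,1,0} = 3
G(30) = mex{3,2,2,2,1} = 0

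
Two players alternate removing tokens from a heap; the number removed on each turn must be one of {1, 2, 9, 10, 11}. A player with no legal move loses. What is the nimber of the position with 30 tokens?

n :  0  1  2  3  4  5  6  7  8  9 10 11 12 13 14 15 16 17 18 19 20 21 22 23 24 25 26 27 28 29 30
G :  0  1  2  0  1  2  0  1  2  3  4  5  3  4  5  3  4  5  0  1  2  0  1  2  0  1  2  3  4  5  3

3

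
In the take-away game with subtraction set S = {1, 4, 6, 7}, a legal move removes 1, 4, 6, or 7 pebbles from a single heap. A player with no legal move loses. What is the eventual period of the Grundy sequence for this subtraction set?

G(0) = 0
G(1) = mex{0} = 1
G(2) = mex{1} = 0
G(3) = mex{0} = 1
G(4) = mex{1,0} = 2
G(5) = mex{2,1} = 0
G(6) = mex{0,0,0} = 1
G(7) = mex{1,1,1,0} = 2
G(8) = mex{2,2,0,1} = 3
G(9) = mex{3,0,1,0} = 2
G(10) = mex{2,1,2,1} = 0
G(11) = mex{0,2,0,2} = 1
G(12) = mex{1,3,1,0} = 2
G(13) = mex{2,2,2,1} = 0
G(14) = mex{0,0,3,2} = 1
G(15) = mex{1,1,2,3} = 0
G(16) = mex{0,2,0,2} = 1
G(17) = mex{1,0,1,0} = 2
G(18) = mex{2,1,2,1} = 0
G(19) = mex{0,0,0,2} = 1
G(20) = mex{1,1,1,0} = 2
G(21) = mex{2,2,0,1} = 3
G(22) = mex{3,0,1,0} = 2
G(23) = mex{2,1,2,1} = 0
G(24) = mex{0,2,0,2} = 1
G(25) = mex{1,3,1,0} = 2
G(26) = mex{2,2,2,1} = 0
G(27) = mex{0,0,3,2} = 1
G(n+13) = G(n) holds for n = 0,…,6 (a full window of length max(S) = 7), so the sequence is purely periodic with period 13.

13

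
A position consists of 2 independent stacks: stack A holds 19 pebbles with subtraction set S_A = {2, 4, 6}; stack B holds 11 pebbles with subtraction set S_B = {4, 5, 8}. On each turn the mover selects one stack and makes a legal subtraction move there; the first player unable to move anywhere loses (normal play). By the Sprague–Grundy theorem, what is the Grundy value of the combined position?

Stack A, S = {2, 4, 6}:
G(0) = 0
G(1) = mex{} = 0
G(2) = mex{0} = 1
G(3) = mex{0} = 1
G(4) = mex{1,0} = 2
G(5) = mex{1,0} = 2
G(6) = mex{2,1,0} = 3
G(7) = mex{2,1,0} = 3
G(8) = mex{3,2,1} = 0
G(9) = mex{3,2,1} = 0
G(10) = mex{0,3,2} = 1
G(11) = mex{0,3,2} = 1
G(12) = mex{1,0,3} = 2
G(13) = mex{1,0,3} = 2
G(14) = mex{2,1,0} = 3
G(15) = mex{2,1,0} = 3
G(16) = mex{3,2,1} = 0
G(17) = mex{3,2,1} = 0
G(18) = mex{0,3,2} = 1
G(19) = mex{0,3,2} = 1
G_A(19) = 1.
Stack B, S = {4, 5, 8}:
G(0) = 0
G(1) = mex{} = 0
G(2) = mex{} = 0
G(3) = mex{} = 0
G(4) = mex{0} = 1
G(5) = mex{0,0} = 1
G(6) = mex{0,0} = 1
G(7) = mex{0,0} = 1
G(8) = mex{1,0,0} = 2
G(9) = mex{1,1,0} = 2
G(10) = mex{1,1,0} = 2
G(11) = mex{1,1,0} = 2
G_B(11) = 2.
Combined Grundy value = 1 ⊕ 2 = 3.

3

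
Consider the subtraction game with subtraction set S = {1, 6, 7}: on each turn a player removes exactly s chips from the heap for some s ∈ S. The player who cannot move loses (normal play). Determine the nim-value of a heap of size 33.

3

G(0) = 0
G(1) = mex{0} = 1
G(2) = mex{1} = 0
G(3) = mex{0} = 1
G(4) = mex{1} = 0
G(5) = mex{0} = 1
G(6) = mex{1,0} = 2
G(7) = mex{2,1,0} = 3
G(8) = mex{3,0,1} = 2
G(9) = mex{2,1,0} = 3
G(10) = mex{3,0,1} = 2
G(11) = mex{2,1,0} = 3
G(12) = mex{3,2,1} = 0
G(13) = mex{0,3,2} = 1
G(14) = mex{1,2,3} = 0
G(15) = mex{0,3,2} = 1
G(16) = mex{1,2,3} = 0
G(17) = mex{0,3,2} = 1
G(18) = mex{1,0,3} = 2
G(19) = mex{2,1,0} = 3
G(20) = mex{3,0,1} = 2
G(21) = mex{2,1,0} = 3
G(22) = mex{3,0,1} = 2
G(23) = mex{2,1,0} = 3
G(24) = mex{3,2,1} = 0
G(25) = mex{0,3,2} = 1
G(26) = mex{1,2,3} = 0
G(27) = mex{0,3,2} = 1
G(28) = mex{1,2,3} = 0
G(29) = mex{0,3,2} = 1
G(30) = mex{1,0,3} = 2
G(31) = mex{2,1,0} = 3
G(32) = mex{3,0,1} = 2
G(33) = mex{2,1,0} = 3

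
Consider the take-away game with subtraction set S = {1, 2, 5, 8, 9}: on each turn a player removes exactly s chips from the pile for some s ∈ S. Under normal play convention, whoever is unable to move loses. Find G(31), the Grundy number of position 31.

G(0) = 0
G(1) = mex{0} = 1
G(2) = mex{1,0} = 2
G(3) = mex{2,1} = 0
G(4) = mex{0,2} = 1
G(5) = mex{1,0,0} = 2
G(6) = mex{2,1,1} = 0
G(7) = mex{0,2,2} = 1
G(8) = mex{1,0,0,0} = 2
G(9) = mex{2,1,1,1,0} = 3
G(10) = mex{3,2,2,2,1} = 0
G(11) = mex{0,3,0,0,2} = 1
G(12) = mex{1,0,1,1,0} = 2
G(13) = mex{2,1,2,2,1} = 0
G(14) = mex{0,2,3,0,2} = 1
G(15) = mex{1,0,0,1,0} = 2
G(16) = mex{2,1,1,2,1} = 0
G(17) = mex{0,2,2,3,2} = 1
G(18) = mex{1,0,0,0,3} = 2
G(19) = mex{2,1,1,1,0} = 3
G(20) = mex{3,2,2,2,1} = 0
G(21) = mex{0,3,0,0,2} = 1
G(22) = mex{1,0,1,1,0} = 2
G(23) = mex{2,1,2,2,1} = 0
G(24) = mex{0,2,3,0,2} = 1
G(25) = mex{1,0,0,1,0} = 2
G(26) = mex{2,1,1,2,1} = 0
G(27) = mex{0,2,2,3,2} = 1
G(28) = mex{1,0,0,0,3} = 2
G(29) = mex{2,1,1,1,0} = 3
G(30) = mex{3,2,2,2,1} = 0
G(31) = mex{0,3,0,0,2} = 1

1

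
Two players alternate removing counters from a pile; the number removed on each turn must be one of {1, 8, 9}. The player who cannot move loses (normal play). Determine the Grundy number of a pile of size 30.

G(0) = 0
G(1) = mex{0} = 1
G(2) = mex{1} = 0
G(3) = mex{0} = 1
G(4) = mex{1} = 0
G(5) = mex{0} = 1
G(6) = mex{1} = 0
G(7) = mex{0} = 1
G(8) = mex{1,0} = 2
G(9) = mex{2,1,0} = 3
G(10) = mex{3,0,1} = 2
G(11) = mex{2,1,0} = 3
G(12) = mex{3,0,1} = 2
G(13) = mex{2,1,0} = 3
G(14) = mex{3,0,1} = 2
G(15) = mex{2,1,0} = 3
G(16) = mex{3,2,1} = 0
G(17) = mex{0,3,2} = 1
G(18) = mex{1,2,3} = 0
G(19) = mex{0,3,2} = 1
G(20) = mex{1,2,3} = 0
G(21) = mex{0,3,2} = 1
G(22) = mex{1,2,3} = 0
G(23) = mex{0,3,2} = 1
G(24) = mex{1,0,3} = 2
G(25) = mex{2,1,0} = 3
G(26) = mex{3,0,1} = 2
G(27) = mex{2,1,0} = 3
G(28) = mex{3,0,1} = 2
G(29) = mex{2,1,0} = 3
G(30) = mex{3,0,1} = 2

2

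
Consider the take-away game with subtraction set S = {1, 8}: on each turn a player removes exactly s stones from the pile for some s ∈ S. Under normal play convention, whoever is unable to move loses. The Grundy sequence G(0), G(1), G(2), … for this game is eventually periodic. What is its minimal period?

9

n :  0  1  2  3  4  5  6  7  8  9 10 11 12 13 14 15 16 17 18 19
G :  0  1  0  1  0  1  0  1  2  0  1  0  1  0  1  0  1  2  0  1
G(n+9) = G(n) holds for n = 0,…,7 (a full window of length max(S) = 8), so the sequence is purely periodic with period 9.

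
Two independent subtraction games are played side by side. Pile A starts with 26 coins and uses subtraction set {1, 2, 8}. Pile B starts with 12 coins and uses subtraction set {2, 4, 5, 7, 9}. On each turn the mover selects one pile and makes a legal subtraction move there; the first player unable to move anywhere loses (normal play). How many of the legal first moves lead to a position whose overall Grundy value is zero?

Pile A, S = {1, 2, 8}:
n :  0  1  2  3  4  5  6  7  8  9 10 11 12 13 14 15 16 17 18 19 20 21 22 23 24 25 26
G :  0  1  2  0  1  2  0  1  2  0  1  2  0  1  2  0  1  2  0  1  2  0  1  2  0  1  2
G_A(26) = 2.
Pile B, S = {2, 4, 5, 7, 9}:
G(0) = 0
G(1) = mex{} = 0
G(2) = mex{0} = 1
G(3) = mex{0} = 1
G(4) = mex{1,0} = 2
G(5) = mex{1,0,0} = 2
G(6) = mex{2,1,0} = 3
G(7) = mex{2,1,1,0} = 3
G(8) = mex{3,2,1,0} = 4
G(9) = mex{3,2,2,1,0} = 4
G(10) = mex{4,3,2,1,0} = 5
G(11) = mex{4,3,3,2,1} = 0
G(12) = mex{5,4,3,2,1} = 0
G_B(12) = 0.
Combined Grundy value = 2 ⊕ 0 = 2.
A winning move leaves total XOR = 0, i.e. changes one component's Grundy value g to g ⊕ X where X is the current total.
Pile A: need g' = 2⊕2 = 0. Options: 26−1→G=1, 26−2→G=0, 26−8→G=0. Hits: 2.
Pile B: need g' = 0⊕2 = 2. Options: 12−2→G=5, 12−4→G=4, 12−5→G=3, 12−7→G=2, 12−9→G=1. Hits: 1.

3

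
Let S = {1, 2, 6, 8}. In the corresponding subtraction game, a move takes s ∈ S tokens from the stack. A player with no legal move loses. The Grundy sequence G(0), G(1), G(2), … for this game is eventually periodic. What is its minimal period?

7

n :  0  1  2  3  4  5  6  7  8  9 10 11 12 13 14 15 16
G :  0  1  2  0  1  2  3  0  1  2  0  1  2  3  0  1  2
G(n+7) = G(n) holds for n = 0,…,7 (a full window of length max(S) = 8), so the sequence is purely periodic with period 7.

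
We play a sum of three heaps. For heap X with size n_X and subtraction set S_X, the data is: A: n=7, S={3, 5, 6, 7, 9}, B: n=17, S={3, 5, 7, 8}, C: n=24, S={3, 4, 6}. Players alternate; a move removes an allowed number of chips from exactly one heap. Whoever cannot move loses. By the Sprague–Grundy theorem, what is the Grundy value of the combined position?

Heap A, S = {3, 5, 6, 7, 9}:
G(0) = 0
G(1) = mex{} = 0
G(2) = mex{} = 0
G(3) = mex{0} = 1
G(4) = mex{0} = 1
G(5) = mex{0,0} = 1
G(6) = mex{1,0,0} = 2
G(7) = mex{1,0,0,0} = 2
G_A(7) = 2.
Heap B, S = {3, 5, 7, 8}:
n :  0  1  2  3  4  5  6  7  8  9 10 11 12 13 14 15 16 17
G :  0  0  0  1  1  1  2  2  2  3  3  0  0  0  1  1  1  2
G_B(17) = 2.
Heap C, S = {3, 4, 6}:
G(0) = 0
G(1) = mex{} = 0
G(2) = mex{} = 0
G(3) = mex{0} = 1
G(4) = mex{0,0} = 1
G(5) = mex{0,0} = 1
G(6) = mex{1,0,0} = 2
G(7) = mex{1,1,0} = 2
G(8) = mex{1,1,0} = 2
G(9) = mex{2,1,1} = 0
G(10) = mex{2,2,1} = 0
G(11) = mex{2,2,1} = 0
G(12) = mex{0,2,2} = 1
G(13) = mex{0,0,2} = 1
G(14) = mex{0,0,2} = 1
G(15) = mex{1,0,0} = 2
G(16) = mex{1,1,0} = 2
G(17) = mex{1,1,0} = 2
G(18) = mex{2,1,1} = 0
G(19) = mex{2,2,1} = 0
G(20) = mex{2,2,1} = 0
G(21) = mex{0,2,2} = 1
G(22) = mex{0,0,2} = 1
G(23) = mex{0,0,2} = 1
G(24) = mex{1,0,0} = 2
G_C(24) = 2.
Combined Grundy value = 2 ⊕ 2 ⊕ 2 = 2.

2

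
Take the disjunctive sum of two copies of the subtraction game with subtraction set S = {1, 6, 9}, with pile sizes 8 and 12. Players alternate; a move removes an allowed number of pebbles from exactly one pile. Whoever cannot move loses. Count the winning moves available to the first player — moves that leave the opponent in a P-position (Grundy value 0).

All piles use S = {1, 6, 9}:
G(0) = 0
G(1) = mex{0} = 1
G(2) = mex{1} = 0
G(3) = mex{0} = 1
G(4) = mex{1} = 0
G(5) = mex{0} = 1
G(6) = mex{1,0} = 2
G(7) = mex{2,1} = 0
G(8) = mex{0,0} = 1
G(9) = mex{1,1,0} = 2
G(10) = mex{2,0,1} = 3
G(11) = mex{3,1,0} = 2
G(12) = mex{2,2,1} = 0
Pile A: G(8) = 1.
Pile B: G(12) = 0.
Combined Grundy value = 1 ⊕ 0 = 1.
A winning move leaves total XOR = 0, i.e. changes one component's Grundy value g to g ⊕ X where X is the current total.
Pile A: need g' = 1⊕1 = 0. Options: 8−1→G=0, 8−6→G=0. Hits: 2.
Pile B: need g' = 0⊕1 = 1. Options: 12−1→G=2, 12−6→G=2, 12−9→G=1. Hits: 1.

3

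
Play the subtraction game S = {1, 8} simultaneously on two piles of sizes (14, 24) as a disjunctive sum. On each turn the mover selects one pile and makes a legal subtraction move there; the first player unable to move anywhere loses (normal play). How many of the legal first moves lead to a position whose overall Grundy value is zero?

All piles use S = {1, 8}:
G(0) = 0
G(1) = mex{0} = 1
G(2) = mex{1} = 0
G(3) = mex{0} = 1
G(4) = mex{1} = 0
G(5) = mex{0} = 1
G(6) = mex{1} = 0
G(7) = mex{0} = 1
G(8) = mex{1,0} = 2
G(9) = mex{2,1} = 0
G(10) = mex{0,0} = 1
G(11) = mex{1,1} = 0
G(12) = mex{0,0} = 1
G(13) = mex{1,1} = 0
G(14) = mex{0,0} = 1
G(15) = mex{1,1} = 0
G(16) = mex{0,2} = 1
G(17) = mex{1,0} = 2
G(18) = mex{2,1} = 0
G(19) = mex{0,0} = 1
G(20) = mex{1,1} = 0
G(21) = mex{0,0} = 1
G(22) = mex{1,1} = 0
G(23) = mex{0,0} = 1
G(24) = mex{1,1} = 0
Pile A: G(14) = 1.
Pile B: G(24) = 0.
Combined Grundy value = 1 ⊕ 0 = 1.
A winning move leaves total XOR = 0, i.e. changes one component's Grundy value g to g ⊕ X where X is the current total.
Pile A: need g' = 1⊕1 = 0. Options: 14−1→G=0, 14−8→G=0. Hits: 2.
Pile B: need g' = 0⊕1 = 1. Options: 24−1→G=1, 24−8→G=1. Hits: 2.

4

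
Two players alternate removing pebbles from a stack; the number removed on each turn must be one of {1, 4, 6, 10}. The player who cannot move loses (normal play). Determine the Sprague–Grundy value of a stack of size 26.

3

n :  0  1  2  3  4  5  6  7  8  9 10 11 12 13 14 15 16 17 18 19 20 21 22 23 24 25 26
G :  0  1  0  1  2  0  1  0  1  2  3  2  3  4  0  1  0  1  2  0  1  0  1  2  3  2  3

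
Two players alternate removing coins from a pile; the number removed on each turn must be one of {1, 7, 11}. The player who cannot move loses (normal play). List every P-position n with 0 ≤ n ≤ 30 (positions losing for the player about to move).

n :  0  1  2  3  4  5  6  7  8  9 10 11 12 13 14 15 16 17 18 19 20 21 22 23 24 25 26 27 28 29 30
G :  0  1  0  1  0  1  0  1  0  1  0  1  0  1  0  1  0  1  0  1  0  1  0  1  0  1  0  1  0  1  0
P-positions are exactly the n with G(n) = 0.

0, 2, 4, 6, 8, 10, 12, 14, 16, 18, 20, 22, 24, 26, 28, 30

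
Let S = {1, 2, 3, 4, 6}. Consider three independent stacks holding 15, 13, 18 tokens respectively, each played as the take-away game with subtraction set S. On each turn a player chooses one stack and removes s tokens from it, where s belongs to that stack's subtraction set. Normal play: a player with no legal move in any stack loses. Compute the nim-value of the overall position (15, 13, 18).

All stacks use S = {1, 2, 3, 4, 6}:
G(0) = 0
G(1) = mex{0} = 1
G(2) = mex{1,0} = 2
G(3) = mex{2,1,0} = 3
G(4) = mex{3,2,1,0} = 4
G(5) = mex{4,3,2,1} = 0
G(6) = mex{0,4,3,2,0} = 1
G(7) = mex{1,0,4,3,1} = 2
G(8) = mex{2,1,0,4,2} = 3
G(9) = mex{3,2,1,0,3} = 4
G(10) = mex{4,3,2,1,4} = 0
G(11) = mex{0,4,3,2,0} = 1
G(12) = mex{1,0,4,3,1} = 2
G(13) = mex{2,1,0,4,2} = 3
G(14) = mex{3,2,1,0,3} = 4
G(15) = mex{4,3,2,1,4} = 0
G(16) = mex{0,4,3,2,0} = 1
G(17) = mex{1,0,4,3,1} = 2
G(18) = mex{2,1,0,4,2} = 3
Stack A: G(15) = 0.
Stack B: G(13) = 3.
Stack C: G(18) = 3.
Combined Grundy value = 0 ⊕ 3 ⊕ 3 = 0.

0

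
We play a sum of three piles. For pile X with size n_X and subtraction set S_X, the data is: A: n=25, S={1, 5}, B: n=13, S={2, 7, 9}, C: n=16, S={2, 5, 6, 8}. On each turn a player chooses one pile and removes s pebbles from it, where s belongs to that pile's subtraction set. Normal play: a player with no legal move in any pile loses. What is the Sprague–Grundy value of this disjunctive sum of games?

Pile A, S = {1, 5}:
n :  0  1  2  3  4  5  6  7  8  9 10 11 12 13 14 15 16 17 18 19 20 21 22 23 24 25
G :  0  1  0  1  0  1  0  1  0  1  0  1  0  1  0  1  0  1  0  1  0  1  0  1  0  1
G_A(25) = 1.
Pile B, S = {2, 7, 9}:
G(0) = 0
G(1) = mex{} = 0
G(2) = mex{0} = 1
G(3) = mex{0} = 1
G(4) = mex{1} = 0
G(5) = mex{1} = 0
G(6) = mex{0} = 1
G(7) = mex{0,0} = 1
G(8) = mex{1,0} = 2
G(9) = mex{1,1,0} = 2
G(10) = mex{2,1,0} = 3
G(11) = mex{2,0,1} = 3
G(12) = mex{3,0,1} = 2
G(13) = mex{3,1,0} = 2
G_B(13) = 2.
Pile C, S = {2, 5, 6, 8}:
n :  0  1  2  3  4  5  6  7  8  9 10 11 12 13 14 15 16
G :  0  0  1  1  0  2  1  3  2  2  3  0  2  1  0  0  1
G_C(16) = 1.
Combined Grundy value = 1 ⊕ 2 ⊕ 1 = 2.

2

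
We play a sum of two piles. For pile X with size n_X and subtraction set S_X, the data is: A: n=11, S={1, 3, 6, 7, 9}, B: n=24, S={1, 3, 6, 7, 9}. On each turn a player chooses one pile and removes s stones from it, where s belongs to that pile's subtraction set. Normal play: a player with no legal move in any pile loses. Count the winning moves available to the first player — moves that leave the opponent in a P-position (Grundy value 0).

Pile A, S = {1, 3, 6, 7, 9}:
G(0) = 0
G(1) = mex{0} = 1
G(2) = mex{1} = 0
G(3) = mex{0,0} = 1
G(4) = mex{1,1} = 0
G(5) = mex{0,0} = 1
G(6) = mex{1,1,0} = 2
G(7) = mex{2,0,1,0} = 3
G(8) = mex{3,1,0,1} = 2
G(9) = mex{2,2,1,0,0} = 3
G(10) = mex{3,3,0,1,1} = 2
G(11) = mex{2,2,1,0,0} = 3
G_A(11) = 3.
Pile B, S = {1, 3, 6, 7, 9}:
G(0) = 0
G(1) = mex{0} = 1
G(2) = mex{1} = 0
G(3) = mex{0,0} = 1
G(4) = mex{1,1} = 0
G(5) = mex{0,0} = 1
G(6) = mex{1,1,0} = 2
G(7) = mex{2,0,1,0} = 3
G(8) = mex{3,1,0,1} = 2
G(9) = mex{2,2,1,0,0} = 3
G(10) = mex{3,3,0,1,1} = 2
G(11) = mex{2,2,1,0,0} = 3
G(12) = mex{3,3,2,1,1} = 0
G(13) = mex{0,2,3,2,0} = 1
G(14) = mex{1,3,2,3,1} = 0
G(15) = mex{0,0,3,2,2} = 1
G(16) = mex{1,1,2,3,3} = 0
G(17) = mex{0,0,3,2,2} = 1
G(18) = mex{1,1,0,3,3} = 2
G(19) = mex{2,0,1,0,2} = 3
G(20) = mex{3,1,0,1,3} = 2
G(21) = mex{2,2,1,0,0} = 3
G(22) = mex{3,3,0,1,1} = 2
G(23) = mex{2,2,1,0,0} = 3
G(24) = mex{3,3,2,1,1} = 0
G_B(24) = 0.
Combined Grundy value = 3 ⊕ 0 = 3.
A winning move leaves total XOR = 0, i.e. changes one component's Grundy value g to g ⊕ X where X is the current total.
Pile A: need g' = 3⊕3 = 0. Options: 11−1→G=2, 11−3→G=2, 11−6→G=1, 11−7→G=0, 11−9→G=0. Hits: 2.
Pile B: need g' = 0⊕3 = 3. Options: 24−1→G=3, 24−3→G=3, 24−6→G=2, 24−7→G=1, 24−9→G=1. Hits: 2.

4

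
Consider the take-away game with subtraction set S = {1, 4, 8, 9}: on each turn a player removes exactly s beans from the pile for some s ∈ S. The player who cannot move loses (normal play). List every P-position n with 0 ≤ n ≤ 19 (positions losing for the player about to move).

0, 2, 5, 7, 12, 17, 19

G(0) = 0
G(1) = mex{0} = 1
G(2) = mex{1} = 0
G(3) = mex{0} = 1
G(4) = mex{1,0} = 2
G(5) = mex{2,1} = 0
G(6) = mex{0,0} = 1
G(7) = mex{1,1} = 0
G(8) = mex{0,2,0} = 1
G(9) = mex{1,0,1,0} = 2
G(10) = mex{2,1,0,1} = 3
G(11) = mex{3,0,1,0} = 2
G(12) = mex{2,1,2,1} = 0
G(13) = mex{0,2,0,2} = 1
G(14) = mex{1,3,1,0} = 2
G(15) = mex{2,2,0,1} = 3
G(16) = mex{3,0,1,0} = 2
G(17) = mex{2,1,2,1} = 0
G(18) = mex{0,2,3,2} = 1
G(19) = mex{1,3,2,3} = 0
P-positions are exactly the n with G(n) = 0.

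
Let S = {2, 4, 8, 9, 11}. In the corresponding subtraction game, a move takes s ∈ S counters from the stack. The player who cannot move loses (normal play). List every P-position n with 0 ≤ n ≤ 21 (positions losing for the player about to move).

0, 1, 6, 7, 13, 19, 20

G(0) = 0
G(1) = mex{} = 0
G(2) = mex{0} = 1
G(3) = mex{0} = 1
G(4) = mex{1,0} = 2
G(5) = mex{1,0} = 2
G(6) = mex{2,1} = 0
G(7) = mex{2,1} = 0
G(8) = mex{0,2,0} = 1
G(9) = mex{0,2,0,0} = 1
G(10) = mex{1,0,1,0} = 2
G(11) = mex{1,0,1,1,0} = 2
G(12) = mex{2,1,2,1,0} = 3
G(13) = mex{2,1,2,2,1} = 0
G(14) = mex{3,2,0,2,1} = 4
G(15) = mex{0,2,0,0,2} = 1
G(16) = mex{4,3,1,0,2} = 5
G(17) = mex{1,0,1,1,0} = 2
G(18) = mex{5,4,2,1,0} = 3
G(19) = mex{2,1,2,2,1} = 0
G(20) = mex{3,5,3,2,1} = 0
G(21) = mex{0,2,0,3,2} = 1
P-positions are exactly the n with G(n) = 0.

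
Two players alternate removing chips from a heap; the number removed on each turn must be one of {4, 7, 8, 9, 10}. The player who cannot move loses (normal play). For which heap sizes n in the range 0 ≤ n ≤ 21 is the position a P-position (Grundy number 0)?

0, 1, 2, 3, 14, 15, 16, 17

n :  0  1  2  3  4  5  6  7  8  9 10 11 12 13 14 15 16 17 18 19 20 21
G :  0  0  0  0  1  1  1  1  2  2  2  2  3  3  0  0  0  0  1  1  1  1
P-positions are exactly the n with G(n) = 0.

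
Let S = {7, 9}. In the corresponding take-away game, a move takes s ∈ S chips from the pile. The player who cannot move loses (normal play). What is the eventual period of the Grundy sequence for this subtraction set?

16

G(0) = 0
G(1) = mex{} = 0
G(2) = mex{} = 0
G(3) = mex{} = 0
G(4) = mex{} = 0
G(5) = mex{} = 0
G(6) = mex{} = 0
G(7) = mex{0} = 1
G(8) = mex{0} = 1
G(9) = mex{0,0} = 1
G(10) = mex{0,0} = 1
G(11) = mex{0,0} = 1
G(12) = mex{0,0} = 1
G(13) = mex{0,0} = 1
G(14) = mex{1,0} = 2
G(15) = mex{1,0} = 2
G(16) = mex{1,1} = 0
G(17) = mex{1,1} = 0
G(18) = mex{1,1} = 0
G(19) = mex{1,1} = 0
G(20) = mex{1,1} = 0
G(21) = mex{2,1} = 0
G(22) = mex{2,1} = 0
G(23) = mex{0,2} = 1
G(24) = mex{0,2} = 1
G(25) = mex{0,0} = 1
G(26) = mex{0,0} = 1
G(27) = mex{0,0} = 1
G(28) = mex{0,0} = 1
G(29) = mex{0,0} = 1
G(30) = mex{1,0} = 2
G(31) = mex{1,0} = 2
G(32) = mex{1,1} = 0
G(33) = mex{1,1} = 0
G(n+16) = G(n) holds for n = 0,…,8 (a full window of length max(S) = 9), so the sequence is purely periodic with period 16.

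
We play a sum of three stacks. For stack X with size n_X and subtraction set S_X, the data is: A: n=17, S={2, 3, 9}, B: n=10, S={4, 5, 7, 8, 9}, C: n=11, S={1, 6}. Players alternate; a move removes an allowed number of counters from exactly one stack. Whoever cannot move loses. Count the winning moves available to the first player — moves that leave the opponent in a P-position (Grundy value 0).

Stack A, S = {2, 3, 9}:
n :  0  1  2  3  4  5  6  7  8  9 10 11 12 13 14 15 16 17
G :  0  0  1  1  2  0  0  1  1  2  2  0  0  1  1  2  0  0
G_A(17) = 0.
Stack B, S = {4, 5, 7, 8, 9}:
n :  0  1  2  3  4  5  6  7  8  9 10
G :  0  0  0  0  1  1  1  1  2  2  2
G_B(10) = 2.
Stack C, S = {1, 6}:
G(0) = 0
G(1) = mex{0} = 1
G(2) = mex{1} = 0
G(3) = mex{0} = 1
G(4) = mex{1} = 0
G(5) = mex{0} = 1
G(6) = mex{1,0} = 2
G(7) = mex{2,1} = 0
G(8) = mex{0,0} = 1
G(9) = mex{1,1} = 0
G(10) = mex{0,0} = 1
G(11) = mex{1,1} = 0
G_C(11) = 0.
Combined Grundy value = 0 ⊕ 2 ⊕ 0 = 2.
A winning move leaves total XOR = 0, i.e. changes one component's Grundy value g to g ⊕ X where X is the current total.
Stack A: need g' = 0⊕2 = 2. Options: 17−2→G=2, 17−3→G=1, 17−9→G=1. Hits: 1.
Stack B: need g' = 2⊕2 = 0. Options: 10−4→G=1, 10−5→G=1, 10−7→G=0, 10−8→G=0, 10−9→G=0. Hits: 3.
Stack C: need g' = 0⊕2 = 2. Options: 11−1→G=1, 11−6→G=1. Hits: 0.

4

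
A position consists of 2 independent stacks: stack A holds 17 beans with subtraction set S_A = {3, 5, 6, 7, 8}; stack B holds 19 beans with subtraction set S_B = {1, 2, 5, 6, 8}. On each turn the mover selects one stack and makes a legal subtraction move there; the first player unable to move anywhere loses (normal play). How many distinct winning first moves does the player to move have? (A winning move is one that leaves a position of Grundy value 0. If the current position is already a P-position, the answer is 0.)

Stack A, S = {3, 5, 6, 7, 8}:
G(0) = 0
G(1) = mex{} = 0
G(2) = mex{} = 0
G(3) = mex{0} = 1
G(4) = mex{0} = 1
G(5) = mex{0,0} = 1
G(6) = mex{1,0,0} = 2
G(7) = mex{1,0,0,0} = 2
G(8) = mex{1,1,0,0,0} = 2
G(9) = mex{2,1,1,0,0} = 3
G(10) = mex{2,1,1,1,0} = 3
G(11) = mex{2,2,1,1,1} = 0
G(12) = mex{3,2,2,1,1} = 0
G(13) = mex{3,2,2,2,1} = 0
G(14) = mex{0,3,2,2,2} = 1
G(15) = mex{0,3,3,2,2} = 1
G(16) = mex{0,0,3,3,2} = 1
G(17) = mex{1,0,0,3,3} = 2
G_A(17) = 2.
Stack B, S = {1, 2, 5, 6, 8}:
n :  0  1  2  3  4  5  6  7  8  9 10 11 12 13 14 15 16 17 18 19
G :  0  1  2  0  1  2  3  0  1  2  0  1  2  3  0  1  2  0  1  2
G_B(19) = 2.
Combined Grundy value = 2 ⊕ 2 = 0.
A winning move leaves total XOR = 0, i.e. changes one component's Grundy value g to g ⊕ X where X is the current total.
Stack A: target g' = 2⊕0 = 2, but every legal move changes the Grundy value (mex property), so 0 moves.
Stack B: target g' = 2⊕0 = 2, but every legal move changes the Grundy value (mex property), so 0 moves.

0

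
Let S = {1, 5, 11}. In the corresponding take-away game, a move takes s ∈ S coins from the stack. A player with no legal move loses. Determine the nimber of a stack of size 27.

G(0) = 0
G(1) = mex{0} = 1
G(2) = mex{1} = 0
G(3) = mex{0} = 1
G(4) = mex{1} = 0
G(5) = mex{0,0} = 1
G(6) = mex{1,1} = 0
G(7) = mex{0,0} = 1
G(8) = mex{1,1} = 0
G(9) = mex{0,0} = 1
G(10) = mex{1,1} = 0
G(11) = mex{0,0,0} = 1
G(12) = mex{1,1,1} = 0
G(13) = mex{0,0,0} = 1
G(14) = mex{1,1,1} = 0
G(15) = mex{0,0,0} = 1
G(16) = mex{1,1,1} = 0
G(17) = mex{0,0,0} = 1
G(18) = mex{1,1,1} = 0
G(19) = mex{0,0,0} = 1
G(20) = mex{1,1,1} = 0
G(21) = mex{0,0,0} = 1
G(22) = mex{1,1,1} = 0
G(23) = mex{0,0,0} = 1
G(24) = mex{1,1,1} = 0
G(25) = mex{0,0,0} = 1
G(26) = mex{1,1,1} = 0
G(27) = mex{0,0,0} = 1

1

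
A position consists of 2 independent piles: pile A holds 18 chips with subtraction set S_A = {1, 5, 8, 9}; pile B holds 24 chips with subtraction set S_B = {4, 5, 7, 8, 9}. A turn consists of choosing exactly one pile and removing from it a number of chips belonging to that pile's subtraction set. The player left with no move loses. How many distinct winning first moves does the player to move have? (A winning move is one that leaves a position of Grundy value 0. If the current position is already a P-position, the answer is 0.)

3

Pile A, S = {1, 5, 8, 9}:
n :  0  1  2  3  4  5  6  7  8  9 10 11 12 13 14 15 16 17 18
G :  0  1  0  1  0  1  0  1  2  3  2  3  2  3  2  3  0  1  0
G_A(18) = 0.
Pile B, S = {4, 5, 7, 8, 9}:
n :  0  1  2  3  4  5  6  7  8  9 10 11 12 13 14 15 16 17 18 19 20 21 22 23 24
G :  0  0  0  0  1  1  1  1  2  2  2  2  3  0  0  0  0  1  1  1  1  2  2  2  2
G_B(24) = 2.
Combined Grundy value = 0 ⊕ 2 = 2.
A winning move leaves total XOR = 0, i.e. changes one component's Grundy value g to g ⊕ X where X is the current total.
Pile A: need g' = 0⊕2 = 2. Options: 18−1→G=1, 18−5→G=3, 18−8→G=2, 18−9→G=3. Hits: 1.
Pile B: need g' = 2⊕2 = 0. Options: 24−4→G=1, 24−5→G=1, 24−7→G=1, 24−8→G=0, 24−9→G=0. Hits: 2.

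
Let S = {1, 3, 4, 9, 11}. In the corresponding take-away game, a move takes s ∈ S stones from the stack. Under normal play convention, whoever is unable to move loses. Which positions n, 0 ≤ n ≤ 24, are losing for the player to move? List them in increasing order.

0, 2, 7, 12, 14, 19, 24

G(0) = 0
G(1) = mex{0} = 1
G(2) = mex{1} = 0
G(3) = mex{0,0} = 1
G(4) = mex{1,1,0} = 2
G(5) = mex{2,0,1} = 3
G(6) = mex{3,1,0} = 2
G(7) = mex{2,2,1} = 0
G(8) = mex{0,3,2} = 1
G(9) = mex{1,2,3,0} = 4
G(10) = mex{4,0,2,1} = 3
G(11) = mex{3,1,0,0,0} = 2
G(12) = mex{2,4,1,1,1} = 0
G(13) = mex{0,3,4,2,0} = 1
G(14) = mex{1,2,3,3,1} = 0
G(15) = mex{0,0,2,2,2} = 1
G(16) = mex{1,1,0,0,3} = 2
G(17) = mex{2,0,1,1,2} = 3
G(18) = mex{3,1,0,4,0} = 2
G(19) = mex{2,2,1,3,1} = 0
G(20) = mex{0,3,2,2,4} = 1
G(21) = mex{1,2,3,0,3} = 4
G(22) = mex{4,0,2,1,2} = 3
G(23) = mex{3,1,0,0,0} = 2
G(24) = mex{2,4,1,1,1} = 0
P-positions are exactly the n with G(n) = 0.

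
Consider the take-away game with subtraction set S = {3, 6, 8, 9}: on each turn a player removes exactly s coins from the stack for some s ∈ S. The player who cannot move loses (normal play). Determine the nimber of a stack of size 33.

3

G(0) = 0
G(1) = mex{} = 0
G(2) = mex{} = 0
G(3) = mex{0} = 1
G(4) = mex{0} = 1
G(5) = mex{0} = 1
G(6) = mex{1,0} = 2
G(7) = mex{1,0} = 2
G(8) = mex{1,0,0} = 2
G(9) = mex{2,1,0,0} = 3
G(10) = mex{2,1,0,0} = 3
G(11) = mex{2,1,1,0} = 3
G(12) = mex{3,2,1,1} = 0
G(13) = mex{3,2,1,1} = 0
G(14) = mex{3,2,2,1} = 0
G(15) = mex{0,3,2,2} = 1
G(16) = mex{0,3,2,2} = 1
G(17) = mex{0,3,3,2} = 1
G(18) = mex{1,0,3,3} = 2
G(19) = mex{1,0,3,3} = 2
G(20) = mex{1,0,0,3} = 2
G(21) = mex{2,1,0,0} = 3
G(22) = mex{2,1,0,0} = 3
G(23) = mex{2,1,1,0} = 3
G(24) = mex{3,2,1,1} = 0
G(25) = mex{3,2,1,1} = 0
G(26) = mex{3,2,2,1} = 0
G(27) = mex{0,3,2,2} = 1
G(28) = mex{0,3,2,2} = 1
G(29) = mex{0,3,3,2} = 1
G(30) = mex{1,0,3,3} = 2
G(31) = mex{1,0,3,3} = 2
G(32) = mex{1,0,0,3} = 2
G(33) = mex{2,1,0,0} = 3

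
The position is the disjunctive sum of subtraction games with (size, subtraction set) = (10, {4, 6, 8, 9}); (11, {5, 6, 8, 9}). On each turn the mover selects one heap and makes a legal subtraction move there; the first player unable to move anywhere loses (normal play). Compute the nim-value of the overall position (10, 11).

Heap A, S = {4, 6, 8, 9}:
G(0) = 0
G(1) = mex{} = 0
G(2) = mex{} = 0
G(3) = mex{} = 0
G(4) = mex{0} = 1
G(5) = mex{0} = 1
G(6) = mex{0,0} = 1
G(7) = mex{0,0} = 1
G(8) = mex{1,0,0} = 2
G(9) = mex{1,0,0,0} = 2
G(10) = mex{1,1,0,0} = 2
G_A(10) = 2.
Heap B, S = {5, 6, 8, 9}:
n :  0  1  2  3  4  5  6  7  8  9 10 11
G :  0  0  0  0  0  1  1  1  1  1  2  2
G_B(11) = 2.
Combined Grundy value = 2 ⊕ 2 = 0.

0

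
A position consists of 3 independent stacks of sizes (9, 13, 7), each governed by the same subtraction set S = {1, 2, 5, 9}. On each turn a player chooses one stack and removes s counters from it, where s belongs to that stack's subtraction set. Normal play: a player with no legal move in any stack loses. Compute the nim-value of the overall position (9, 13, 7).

2

All stacks use S = {1, 2, 5, 9}:
n :  0  1  2  3  4  5  6  7  8  9 10 11 12 13
G :  0  1  2  0  1  2  0  1  2  3  0  1  2  0
Stack A: G(9) = 3.
Stack B: G(13) = 0.
Stack C: G(7) = 1.
Combined Grundy value = 3 ⊕ 0 ⊕ 1 = 2.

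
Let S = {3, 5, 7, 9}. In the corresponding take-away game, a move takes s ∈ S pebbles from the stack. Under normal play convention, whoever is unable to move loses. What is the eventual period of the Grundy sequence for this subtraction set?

G(0) = 0
G(1) = mex{} = 0
G(2) = mex{} = 0
G(3) = mex{0} = 1
G(4) = mex{0} = 1
G(5) = mex{0,0} = 1
G(6) = mex{1,0} = 2
G(7) = mex{1,0,0} = 2
G(8) = mex{1,1,0} = 2
G(9) = mex{2,1,0,0} = 3
G(10) = mex{2,1,1,0} = 3
G(11) = mex{2,2,1,0} = 3
G(12) = mex{3,2,1,1} = 0
G(13) = mex{3,2,2,1} = 0
G(14) = mex{3,3,2,1} = 0
G(15) = mex{0,3,2,2} = 1
G(16) = mex{0,3,3,2} = 1
G(17) = mex{0,0,3,2} = 1
G(18) = mex{1,0,3,3} = 2
G(19) = mex{1,0,0,3} = 2
G(20) = mex{1,1,0,3} = 2
G(21) = mex{2,1,0,0} = 3
G(22) = mex{2,1,1,0} = 3
G(23) = mex{2,2,1,0} = 3
G(24) = mex{3,2,1,1} = 0
G(25) = mex{3,2,2,1} = 0
G(n+12) = G(n) holds for n = 0,…,8 (a full window of length max(S) = 9), so the sequence is purely periodic with period 12.

12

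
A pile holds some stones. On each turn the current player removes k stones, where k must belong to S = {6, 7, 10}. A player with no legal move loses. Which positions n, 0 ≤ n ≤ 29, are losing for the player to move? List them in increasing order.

n :  0  1  2  3  4  5  6  7  8  9 10 11 12 13 14 15 16 17 18 19 20 21 22 23 24 25 26 27 28 29
G :  0  0  0  0  0  0  1  1  1  1  1  1  2  2  2  2  0  0  0  0  0  0  1  1  1  1  1  1  2  2
P-positions are exactly the n with G(n) = 0.

0, 1, 2, 3, 4, 5, 16, 17, 18, 19, 20, 21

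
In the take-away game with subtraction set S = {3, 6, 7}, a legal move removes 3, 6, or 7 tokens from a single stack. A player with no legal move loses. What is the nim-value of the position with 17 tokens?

2

G(0) = 0
G(1) = mex{} = 0
G(2) = mex{} = 0
G(3) = mex{0} = 1
G(4) = mex{0} = 1
G(5) = mex{0} = 1
G(6) = mex{1,0} = 2
G(7) = mex{1,0,0} = 2
G(8) = mex{1,0,0} = 2
G(9) = mex{2,1,0} = 3
G(10) = mex{2,1,1} = 0
G(11) = mex{2,1,1} = 0
G(12) = mex{3,2,1} = 0
G(13) = mex{0,2,2} = 1
G(14) = mex{0,2,2} = 1
G(15) = mex{0,3,2} = 1
G(16) = mex{1,0,3} = 2
G(17) = mex{1,0,0} = 2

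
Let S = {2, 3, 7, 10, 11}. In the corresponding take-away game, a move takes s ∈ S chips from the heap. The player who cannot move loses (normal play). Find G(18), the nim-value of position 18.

0

n :  0  1  2  3  4  5  6  7  8  9 10 11 12 13 14 15 16 17 18
G :  0  0  1  1  2  0  0  1  1  2  2  3  3  4  0  5  1  3  0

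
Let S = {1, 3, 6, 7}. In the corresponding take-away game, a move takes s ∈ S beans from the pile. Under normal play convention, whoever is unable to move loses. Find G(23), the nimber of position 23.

3

n :  0  1  2  3  4  5  6  7  8  9 10 11 12 13 14 15 16 17 18 19 20 21 22 23
G :  0  1  0  1  0  1  2  3  2  3  2  3  0  1  0  1  0  1  2  3  2  3  2  3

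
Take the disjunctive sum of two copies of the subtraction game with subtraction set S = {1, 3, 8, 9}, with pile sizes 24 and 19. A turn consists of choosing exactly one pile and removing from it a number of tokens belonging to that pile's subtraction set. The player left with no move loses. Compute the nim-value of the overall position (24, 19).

3

All piles use S = {1, 3, 8, 9}:
G(0) = 0
G(1) = mex{0} = 1
G(2) = mex{1} = 0
G(3) = mex{0,0} = 1
G(4) = mex{1,1} = 0
G(5) = mex{0,0} = 1
G(6) = mex{1,1} = 0
G(7) = mex{0,0} = 1
G(8) = mex{1,1,0} = 2
G(9) = mex{2,0,1,0} = 3
G(10) = mex{3,1,0,1} = 2
G(11) = mex{2,2,1,0} = 3
G(12) = mex{3,3,0,1} = 2
G(13) = mex{2,2,1,0} = 3
G(14) = mex{3,3,0,1} = 2
G(15) = mex{2,2,1,0} = 3
G(16) = mex{3,3,2,1} = 0
G(17) = mex{0,2,3,2} = 1
G(18) = mex{1,3,2,3} = 0
G(19) = mex{0,0,3,2} = 1
G(20) = mex{1,1,2,3} = 0
G(21) = mex{0,0,3,2} = 1
G(22) = mex{1,1,2,3} = 0
G(23) = mex{0,0,3,2} = 1
G(24) = mex{1,1,0,3} = 2
Pile A: G(24) = 2.
Pile B: G(19) = 1.
Combined Grundy value = 2 ⊕ 1 = 3.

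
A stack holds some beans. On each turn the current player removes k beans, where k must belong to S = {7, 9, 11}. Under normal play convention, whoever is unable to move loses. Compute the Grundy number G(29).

G(0) = 0
G(1) = mex{} = 0
G(2) = mex{} = 0
G(3) = mex{} = 0
G(4) = mex{} = 0
G(5) = mex{} = 0
G(6) = mex{} = 0
G(7) = mex{0} = 1
G(8) = mex{0} = 1
G(9) = mex{0,0} = 1
G(10) = mex{0,0} = 1
G(11) = mex{0,0,0} = 1
G(12) = mex{0,0,0} = 1
G(13) = mex{0,0,0} = 1
G(14) = mex{1,0,0} = 2
G(15) = mex{1,0,0} = 2
G(16) = mex{1,1,0} = 2
G(17) = mex{1,1,0} = 2
G(18) = mex{1,1,1} = 0
G(19) = mex{1,1,1} = 0
G(20) = mex{1,1,1} = 0
G(21) = mex{2,1,1} = 0
G(22) = mex{2,1,1} = 0
G(23) = mex{2,2,1} = 0
G(24) = mex{2,2,1} = 0
G(25) = mex{0,2,2} = 1
G(26) = mex{0,2,2} = 1
G(27) = mex{0,0,2} = 1
G(28) = mex{0,0,2} = 1
G(29) = mex{0,0,0} = 1

1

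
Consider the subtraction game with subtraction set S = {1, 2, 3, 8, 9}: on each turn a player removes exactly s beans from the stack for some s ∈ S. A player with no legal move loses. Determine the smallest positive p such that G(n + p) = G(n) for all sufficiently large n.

10

n :  0  1  2  3  4  5  6  7  8  9 10 11 12 13 14 15 16 17 18 19 20 21
G :  0  1  2  3  0  1  2  3  4  5  0  1  2  3  0  1  2  3  4  5  0  1
G(n+10) = G(n) holds for n = 0,…,8 (a full window of length max(S) = 9), so the sequence is purely periodic with period 10.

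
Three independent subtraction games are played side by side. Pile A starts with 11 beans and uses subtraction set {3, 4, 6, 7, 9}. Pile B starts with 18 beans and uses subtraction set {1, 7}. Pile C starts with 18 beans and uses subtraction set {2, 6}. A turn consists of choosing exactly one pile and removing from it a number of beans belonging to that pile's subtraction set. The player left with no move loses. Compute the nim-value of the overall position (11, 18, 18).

Pile A, S = {3, 4, 6, 7, 9}:
n :  0  1  2  3  4  5  6  7  8  9 10 11
G :  0  0  0  1  1  1  2  2  2  3  3  3
G_A(11) = 3.
Pile B, S = {1, 7}:
n :  0  1  2  3  4  5  6  7  8  9 10 11 12 13 14 15 16 17 18
G :  0  1  0  1  0  1  0  1  0  1  0  1  0  1  0  1  0  1  0
G_B(18) = 0.
Pile C, S = {2, 6}:
G(0) = 0
G(1) = mex{} = 0
G(2) = mex{0} = 1
G(3) = mex{0} = 1
G(4) = mex{1} = 0
G(5) = mex{1} = 0
G(6) = mex{0,0} = 1
G(7) = mex{0,0} = 1
G(8) = mex{1,1} = 0
G(9) = mex{1,1} = 0
G(10) = mex{0,0} = 1
G(11) = mex{0,0} = 1
G(12) = mex{1,1} = 0
G(13) = mex{1,1} = 0
G(14) = mex{0,0} = 1
G(15) = mex{0,0} = 1
G(16) = mex{1,1} = 0
G(17) = mex{1,1} = 0
G(18) = mex{0,0} = 1
G_C(18) = 1.
Combined Grundy value = 3 ⊕ 0 ⊕ 1 = 2.

2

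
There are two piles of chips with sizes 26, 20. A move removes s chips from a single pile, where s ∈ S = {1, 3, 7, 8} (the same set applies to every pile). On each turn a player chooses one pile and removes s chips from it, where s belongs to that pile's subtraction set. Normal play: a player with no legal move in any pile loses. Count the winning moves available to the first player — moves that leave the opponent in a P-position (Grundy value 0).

All piles use S = {1, 3, 7, 8}:
n :  0  1  2  3  4  5  6  7  8  9 10 11 12 13 14 15 16 17 18 19 20 21 22 23 24 25 26
G :  0  1  0  1  0  1  0  1  2  3  2  3  2  3  2  0  1  0  1  0  1  0  1  2  3  2  3
Pile A: G(26) = 3.
Pile B: G(20) = 1.
Combined Grundy value = 3 ⊕ 1 = 2.
A winning move leaves total XOR = 0, i.e. changes one component's Grundy value g to g ⊕ X where X is the current total.
Pile A: need g' = 3⊕2 = 1. Options: 26−1→G=2, 26−3→G=2, 26−7→G=0, 26−8→G=1. Hits: 1.
Pile B: need g' = 1⊕2 = 3. Options: 20−1→G=0, 20−3→G=0, 20−7→G=3, 20−8→G=2. Hits: 1.

2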